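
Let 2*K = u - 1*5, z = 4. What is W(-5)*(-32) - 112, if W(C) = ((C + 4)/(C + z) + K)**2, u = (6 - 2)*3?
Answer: -760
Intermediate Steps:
u = 12 (u = 4*3 = 12)
K = 7/2 (K = (12 - 1*5)/2 = (12 - 5)/2 = (1/2)*7 = 7/2 ≈ 3.5000)
W(C) = 81/4 (W(C) = ((C + 4)/(C + 4) + 7/2)**2 = ((4 + C)/(4 + C) + 7/2)**2 = (1 + 7/2)**2 = (9/2)**2 = 81/4)
W(-5)*(-32) - 112 = (81/4)*(-32) - 112 = -648 - 112 = -760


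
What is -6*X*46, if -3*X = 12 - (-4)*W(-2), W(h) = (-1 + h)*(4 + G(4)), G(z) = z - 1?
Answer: -6624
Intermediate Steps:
G(z) = -1 + z
W(h) = -7 + 7*h (W(h) = (-1 + h)*(4 + (-1 + 4)) = (-1 + h)*(4 + 3) = (-1 + h)*7 = -7 + 7*h)
X = 24 (X = -(12 - (-4)*(-7 + 7*(-2)))/3 = -(12 - (-4)*(-7 - 14))/3 = -(12 - (-4)*(-21))/3 = -(12 - 1*84)/3 = -(12 - 84)/3 = -1/3*(-72) = 24)
-6*X*46 = -6*24*46 = -144*46 = -6624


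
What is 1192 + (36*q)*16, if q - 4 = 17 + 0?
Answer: 13288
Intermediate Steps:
q = 21 (q = 4 + (17 + 0) = 4 + 17 = 21)
1192 + (36*q)*16 = 1192 + (36*21)*16 = 1192 + 756*16 = 1192 + 12096 = 13288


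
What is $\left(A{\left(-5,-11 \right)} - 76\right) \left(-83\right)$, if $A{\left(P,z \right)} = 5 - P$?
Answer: $5478$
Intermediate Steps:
$\left(A{\left(-5,-11 \right)} - 76\right) \left(-83\right) = \left(\left(5 - -5\right) - 76\right) \left(-83\right) = \left(\left(5 + 5\right) - 76\right) \left(-83\right) = \left(10 - 76\right) \left(-83\right) = \left(-66\right) \left(-83\right) = 5478$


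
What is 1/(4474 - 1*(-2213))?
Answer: 1/6687 ≈ 0.00014954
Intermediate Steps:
1/(4474 - 1*(-2213)) = 1/(4474 + 2213) = 1/6687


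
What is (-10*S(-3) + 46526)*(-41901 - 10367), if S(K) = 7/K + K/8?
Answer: -7299709679/3 ≈ -2.4332e+9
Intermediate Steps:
S(K) = 7/K + K/8 (S(K) = 7/K + K*(⅛) = 7/K + K/8)
(-10*S(-3) + 46526)*(-41901 - 10367) = (-10*(7/(-3) + (⅛)*(-3)) + 46526)*(-41901 - 10367) = (-10*(7*(-⅓) - 3/8) + 46526)*(-52268) = (-10*(-7/3 - 3/8) + 46526)*(-52268) = (-10*(-65/24) + 46526)*(-52268) = (325/12 + 46526)*(-52268) = (558637/12)*(-52268) = -7299709679/3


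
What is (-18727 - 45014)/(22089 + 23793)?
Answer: -21247/15294 ≈ -1.3892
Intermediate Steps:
(-18727 - 45014)/(22089 + 23793) = -63741/45882 = -63741*1/45882 = -21247/15294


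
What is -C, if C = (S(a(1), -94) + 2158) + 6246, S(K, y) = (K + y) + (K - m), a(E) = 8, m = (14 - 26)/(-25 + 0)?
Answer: -208138/25 ≈ -8325.5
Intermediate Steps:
m = 12/25 (m = -12/(-25) = -12*(-1/25) = 12/25 ≈ 0.48000)
S(K, y) = -12/25 + y + 2*K (S(K, y) = (K + y) + (K - 1*12/25) = (K + y) + (K - 12/25) = (K + y) + (-12/25 + K) = -12/25 + y + 2*K)
C = 208138/25 (C = ((-12/25 - 94 + 2*8) + 2158) + 6246 = ((-12/25 - 94 + 16) + 2158) + 6246 = (-1962/25 + 2158) + 6246 = 51988/25 + 6246 = 208138/25 ≈ 8325.5)
-C = -1*208138/25 = -208138/25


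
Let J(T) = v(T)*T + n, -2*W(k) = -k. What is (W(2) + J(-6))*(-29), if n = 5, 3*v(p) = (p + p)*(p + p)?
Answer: 8178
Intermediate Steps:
v(p) = 4*p²/3 (v(p) = ((p + p)*(p + p))/3 = ((2*p)*(2*p))/3 = (4*p²)/3 = 4*p²/3)
W(k) = k/2 (W(k) = -(-1)*k/2 = k/2)
J(T) = 5 + 4*T³/3 (J(T) = (4*T²/3)*T + 5 = 4*T³/3 + 5 = 5 + 4*T³/3)
(W(2) + J(-6))*(-29) = ((½)*2 + (5 + (4/3)*(-6)³))*(-29) = (1 + (5 + (4/3)*(-216)))*(-29) = (1 + (5 - 288))*(-29) = (1 - 283)*(-29) = -282*(-29) = 8178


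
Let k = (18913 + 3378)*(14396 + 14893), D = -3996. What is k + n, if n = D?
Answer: 652877103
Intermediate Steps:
k = 652881099 (k = 22291*29289 = 652881099)
n = -3996
k + n = 652881099 - 3996 = 652877103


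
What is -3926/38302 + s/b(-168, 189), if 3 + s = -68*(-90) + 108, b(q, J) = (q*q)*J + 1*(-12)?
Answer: -3450687679/34052546308 ≈ -0.10133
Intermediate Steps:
b(q, J) = -12 + J*q² (b(q, J) = q²*J - 12 = J*q² - 12 = -12 + J*q²)
s = 6225 (s = -3 + (-68*(-90) + 108) = -3 + (6120 + 108) = -3 + 6228 = 6225)
-3926/38302 + s/b(-168, 189) = -3926/38302 + 6225/(-12 + 189*(-168)²) = -3926*1/38302 + 6225/(-12 + 189*28224) = -1963/19151 + 6225/(-12 + 5334336) = -1963/19151 + 6225/5334324 = -1963/19151 + 6225*(1/5334324) = -1963/19151 + 2075/1778108 = -3450687679/34052546308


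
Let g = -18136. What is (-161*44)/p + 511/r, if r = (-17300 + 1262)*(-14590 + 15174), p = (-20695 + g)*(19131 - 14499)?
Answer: -14589617/961559316432 ≈ -1.5173e-5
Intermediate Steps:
p = -179865192 (p = (-20695 - 18136)*(19131 - 14499) = -38831*4632 = -179865192)
r = -9366192 (r = -16038*584 = -9366192)
(-161*44)/p + 511/r = -161*44/(-179865192) + 511/(-9366192) = -7084*(-1/179865192) + 511*(-1/9366192) = 1771/44966298 - 7/128304 = -14589617/961559316432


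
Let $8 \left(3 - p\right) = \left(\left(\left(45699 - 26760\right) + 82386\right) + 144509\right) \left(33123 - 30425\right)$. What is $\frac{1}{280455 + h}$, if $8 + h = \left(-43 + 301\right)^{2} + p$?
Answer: $- \frac{2}{165121005} \approx -1.2112 \cdot 10^{-8}$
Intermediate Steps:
$p = - \frac{165815027}{2}$ ($p = 3 - \frac{\left(\left(\left(45699 - 26760\right) + 82386\right) + 144509\right) \left(33123 - 30425\right)}{8} = 3 - \frac{\left(\left(18939 + 82386\right) + 144509\right) 2698}{8} = 3 - \frac{\left(101325 + 144509\right) 2698}{8} = 3 - \frac{245834 \cdot 2698}{8} = 3 - \frac{165815033}{2} = - \frac{165815027}{2} \approx -8.2908 \cdot 10^{7}$)
$h = - \frac{165681915}{2}$ ($h = -8 - \left(\frac{165815027}{2} - \left(-43 + 301\right)^{2}\right) = -8 - \left(\frac{165815027}{2} - 258^{2}\right) = -8 + \left(66564 - \frac{165815027}{2}\right) = -8 - \frac{165681899}{2} = - \frac{165681915}{2} \approx -8.2841 \cdot 10^{7}$)
$\frac{1}{280455 + h} = \frac{1}{280455 - \frac{165681915}{2}} = \frac{1}{- \frac{165121005}{2}} = - \frac{2}{165121005}$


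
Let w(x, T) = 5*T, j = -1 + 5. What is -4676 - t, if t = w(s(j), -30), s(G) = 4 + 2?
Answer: -4526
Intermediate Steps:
j = 4
s(G) = 6
t = -150 (t = 5*(-30) = -150)
-4676 - t = -4676 - 1*(-150) = -4676 + 150 = -4526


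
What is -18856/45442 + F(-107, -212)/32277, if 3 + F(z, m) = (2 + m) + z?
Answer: -311578276/733365717 ≈ -0.42486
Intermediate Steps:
F(z, m) = -1 + m + z (F(z, m) = -3 + ((2 + m) + z) = -3 + (2 + m + z) = -1 + m + z)
-18856/45442 + F(-107, -212)/32277 = -18856/45442 + (-1 - 212 - 107)/32277 = -18856*1/45442 - 320*1/32277 = -9428/22721 - 320/32277 = -311578276/733365717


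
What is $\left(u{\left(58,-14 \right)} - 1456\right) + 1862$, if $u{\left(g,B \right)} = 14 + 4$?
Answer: $424$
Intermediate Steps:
$u{\left(g,B \right)} = 18$
$\left(u{\left(58,-14 \right)} - 1456\right) + 1862 = \left(18 - 1456\right) + 1862 = -1438 + 1862 = 424$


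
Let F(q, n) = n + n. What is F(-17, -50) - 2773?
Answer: -2873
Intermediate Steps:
F(q, n) = 2*n
F(-17, -50) - 2773 = 2*(-50) - 2773 = -100 - 2773 = -2873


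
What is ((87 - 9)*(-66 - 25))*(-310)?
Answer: 2200380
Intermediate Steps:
((87 - 9)*(-66 - 25))*(-310) = (78*(-91))*(-310) = -7098*(-310) = 2200380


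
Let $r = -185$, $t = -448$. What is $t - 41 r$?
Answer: $7137$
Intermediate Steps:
$t - 41 r = -448 - -7585 = -448 + 7585 = 7137$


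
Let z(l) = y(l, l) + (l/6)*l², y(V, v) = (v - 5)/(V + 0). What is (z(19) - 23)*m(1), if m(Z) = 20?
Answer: 1277830/57 ≈ 22418.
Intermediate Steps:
y(V, v) = (-5 + v)/V
z(l) = l³/6 + (-5 + l)/l (z(l) = (-5 + l)/l + (l/6)*l² = (-5 + l)/l + l³/6 = l³/6 + (-5 + l)/l)
(z(19) - 23)*m(1) = ((-5 + 19 + (⅙)*19⁴)/19 - 23)*20 = ((-5 + 19 + (⅙)*130321)/19 - 23)*20 = ((-5 + 19 + 130321/6)/19 - 23)*20 = ((1/19)*(130405/6) - 23)*20 = (130405/114 - 23)*20 = (127783/114)*20 = 1277830/57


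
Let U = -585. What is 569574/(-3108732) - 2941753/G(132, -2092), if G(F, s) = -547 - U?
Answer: -381047638792/4922159 ≈ -77415.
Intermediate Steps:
G(F, s) = 38 (G(F, s) = -547 - 1*(-585) = -547 + 585 = 38)
569574/(-3108732) - 2941753/G(132, -2092) = 569574/(-3108732) - 2941753/38 = 569574*(-1/3108732) - 2941753*1/38 = -94929/518122 - 2941753/38 = -381047638792/4922159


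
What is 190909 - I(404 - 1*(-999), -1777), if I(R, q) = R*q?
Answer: 2684040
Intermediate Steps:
190909 - I(404 - 1*(-999), -1777) = 190909 - (404 - 1*(-999))*(-1777) = 190909 - (404 + 999)*(-1777) = 190909 - 1403*(-1777) = 190909 - 1*(-2493131) = 190909 + 2493131 = 2684040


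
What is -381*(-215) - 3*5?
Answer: 81900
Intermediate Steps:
-381*(-215) - 3*5 = 81915 - 15 = 81900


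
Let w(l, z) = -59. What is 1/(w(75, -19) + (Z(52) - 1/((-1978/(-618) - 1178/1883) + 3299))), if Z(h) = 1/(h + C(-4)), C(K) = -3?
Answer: -94129565362/5551751855323 ≈ -0.016955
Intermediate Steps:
Z(h) = 1/(-3 + h) (Z(h) = 1/(h - 3) = 1/(-3 + h))
1/(w(75, -19) + (Z(52) - 1/((-1978/(-618) - 1178/1883) + 3299))) = 1/(-59 + (1/(-3 + 52) - 1/((-1978/(-618) - 1178/1883) + 3299))) = 1/(-59 + (1/49 - 1/((-1978*(-1/618) - 1178*1/1883) + 3299))) = 1/(-59 + (1/49 - 1/((989/309 - 1178/1883) + 3299))) = 1/(-59 + (1/49 - 1/(1498285/581847 + 3299))) = 1/(-59 + (1/49 - 1/1921011538/581847)) = 1/(-59 + (1/49 - 1*581847/1921011538)) = 1/(-59 + (1/49 - 581847/1921011538)) = 1/(-59 + 1892501035/94129565362) = 1/(-5551751855323/94129565362) = -94129565362/5551751855323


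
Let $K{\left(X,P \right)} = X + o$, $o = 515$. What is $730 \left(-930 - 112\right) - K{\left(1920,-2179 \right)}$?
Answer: $-763095$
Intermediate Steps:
$K{\left(X,P \right)} = 515 + X$ ($K{\left(X,P \right)} = X + 515 = 515 + X$)
$730 \left(-930 - 112\right) - K{\left(1920,-2179 \right)} = 730 \left(-930 - 112\right) - \left(515 + 1920\right) = 730 \left(-1042\right) - 2435 = -760660 - 2435 = -763095$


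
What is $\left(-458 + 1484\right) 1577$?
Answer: $1618002$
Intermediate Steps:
$\left(-458 + 1484\right) 1577 = 1026 \cdot 1577 = 1618002$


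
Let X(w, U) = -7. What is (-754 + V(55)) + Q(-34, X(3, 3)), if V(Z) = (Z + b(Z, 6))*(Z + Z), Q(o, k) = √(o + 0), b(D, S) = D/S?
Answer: 18913/3 + I*√34 ≈ 6304.3 + 5.831*I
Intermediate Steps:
Q(o, k) = √o
V(Z) = 7*Z²/3 (V(Z) = (Z + Z/6)*(Z + Z) = (Z + Z*(⅙))*(2*Z) = (Z + Z/6)*(2*Z) = (7*Z/6)*(2*Z) = 7*Z²/3)
(-754 + V(55)) + Q(-34, X(3, 3)) = (-754 + (7/3)*55²) + √(-34) = (-754 + (7/3)*3025) + I*√34 = (-754 + 21175/3) + I*√34 = 18913/3 + I*√34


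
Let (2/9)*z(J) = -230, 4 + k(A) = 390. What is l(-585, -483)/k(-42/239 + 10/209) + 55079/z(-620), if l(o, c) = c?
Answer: -21760399/399510 ≈ -54.468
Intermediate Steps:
k(A) = 386 (k(A) = -4 + 390 = 386)
z(J) = -1035 (z(J) = (9/2)*(-230) = -1035)
l(-585, -483)/k(-42/239 + 10/209) + 55079/z(-620) = -483/386 + 55079/(-1035) = -483*1/386 + 55079*(-1/1035) = -483/386 - 55079/1035 = -21760399/399510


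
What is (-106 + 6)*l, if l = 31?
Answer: -3100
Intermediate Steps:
(-106 + 6)*l = (-106 + 6)*31 = -100*31 = -3100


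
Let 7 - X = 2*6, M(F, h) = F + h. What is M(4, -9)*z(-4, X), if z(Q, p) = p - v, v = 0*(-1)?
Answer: 25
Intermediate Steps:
v = 0
X = -5 (X = 7 - 2*6 = 7 - 1*12 = 7 - 12 = -5)
z(Q, p) = p (z(Q, p) = p - 1*0 = p + 0 = p)
M(4, -9)*z(-4, X) = (4 - 9)*(-5) = -5*(-5) = 25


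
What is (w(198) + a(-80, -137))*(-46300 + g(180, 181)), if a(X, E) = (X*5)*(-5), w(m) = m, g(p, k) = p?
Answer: -101371760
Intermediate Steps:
a(X, E) = -25*X (a(X, E) = (5*X)*(-5) = -25*X)
(w(198) + a(-80, -137))*(-46300 + g(180, 181)) = (198 - 25*(-80))*(-46300 + 180) = (198 + 2000)*(-46120) = 2198*(-46120) = -101371760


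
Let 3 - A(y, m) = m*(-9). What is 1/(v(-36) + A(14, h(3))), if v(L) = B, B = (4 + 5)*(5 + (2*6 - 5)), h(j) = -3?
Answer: 1/84 ≈ 0.011905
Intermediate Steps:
A(y, m) = 3 + 9*m (A(y, m) = 3 - m*(-9) = 3 - (-9)*m = 3 + 9*m)
B = 108 (B = 9*(5 + (12 - 5)) = 9*(5 + 7) = 9*12 = 108)
v(L) = 108
1/(v(-36) + A(14, h(3))) = 1/(108 + (3 + 9*(-3))) = 1/(108 + (3 - 27)) = 1/(108 - 24) = 1/84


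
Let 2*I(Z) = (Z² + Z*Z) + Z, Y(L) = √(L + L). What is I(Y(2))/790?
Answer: 1/158 ≈ 0.0063291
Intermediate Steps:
Y(L) = √2*√L (Y(L) = √(2*L) = √2*√L)
I(Z) = Z² + Z/2 (I(Z) = ((Z² + Z*Z) + Z)/2 = ((Z² + Z²) + Z)/2 = (2*Z² + Z)/2 = (Z + 2*Z²)/2 = Z² + Z/2)
I(Y(2))/790 = ((√2*√2)*(½ + √2*√2))/790 = (2*(½ + 2))*(1/790) = (2*(5/2))*(1/790) = 5*(1/790) = 1/158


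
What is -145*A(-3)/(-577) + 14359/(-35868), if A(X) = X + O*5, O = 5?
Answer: 106133777/20695836 ≈ 5.1283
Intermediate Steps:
A(X) = 25 + X (A(X) = X + 5*5 = X + 25 = 25 + X)
-145*A(-3)/(-577) + 14359/(-35868) = -145*(25 - 3)/(-577) + 14359/(-35868) = -145*22*(-1/577) + 14359*(-1/35868) = -3190*(-1/577) - 14359/35868 = 3190/577 - 14359/35868 = 106133777/20695836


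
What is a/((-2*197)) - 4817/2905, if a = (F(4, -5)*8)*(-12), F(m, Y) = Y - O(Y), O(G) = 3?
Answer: -2064469/572285 ≈ -3.6074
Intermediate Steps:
F(m, Y) = -3 + Y (F(m, Y) = Y - 1*3 = Y - 3 = -3 + Y)
a = 768 (a = ((-3 - 5)*8)*(-12) = -8*8*(-12) = -64*(-12) = 768)
a/((-2*197)) - 4817/2905 = 768/((-2*197)) - 4817/2905 = 768/(-394) - 4817*1/2905 = 768*(-1/394) - 4817/2905 = -384/197 - 4817/2905 = -2064469/572285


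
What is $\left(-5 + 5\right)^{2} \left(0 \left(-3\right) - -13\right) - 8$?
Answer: $-8$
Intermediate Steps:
$\left(-5 + 5\right)^{2} \left(0 \left(-3\right) - -13\right) - 8 = 0^{2} \left(0 + 13\right) - 8 = 0 \cdot 13 - 8 = 0 - 8 = -8$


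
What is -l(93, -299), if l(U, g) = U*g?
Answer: 27807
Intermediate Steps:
-l(93, -299) = -93*(-299) = -1*(-27807) = 27807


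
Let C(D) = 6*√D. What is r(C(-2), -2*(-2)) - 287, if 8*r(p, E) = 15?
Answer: -2281/8 ≈ -285.13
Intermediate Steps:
r(p, E) = 15/8 (r(p, E) = (⅛)*15 = 15/8)
r(C(-2), -2*(-2)) - 287 = 15/8 - 287 = -2281/8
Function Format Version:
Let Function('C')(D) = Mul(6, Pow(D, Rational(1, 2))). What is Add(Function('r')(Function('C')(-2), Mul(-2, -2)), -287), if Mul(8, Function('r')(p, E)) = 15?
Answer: Rational(-2281, 8) ≈ -285.13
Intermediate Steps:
Function('r')(p, E) = Rational(15, 8) (Function('r')(p, E) = Mul(Rational(1, 8), 15) = Rational(15, 8))
Add(Function('r')(Function('C')(-2), Mul(-2, -2)), -287) = Add(Rational(15, 8), -287) = Rational(-2281, 8)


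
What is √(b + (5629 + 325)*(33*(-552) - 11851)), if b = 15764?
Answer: I*√179003154 ≈ 13379.0*I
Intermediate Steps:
√(b + (5629 + 325)*(33*(-552) - 11851)) = √(15764 + (5629 + 325)*(33*(-552) - 11851)) = √(15764 + 5954*(-18216 - 11851)) = √(15764 + 5954*(-30067)) = √(15764 - 179018918) = √(-179003154) = I*√179003154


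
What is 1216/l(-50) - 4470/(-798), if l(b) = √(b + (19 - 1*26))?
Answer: 745/133 - 64*I*√57/3 ≈ 5.6015 - 161.06*I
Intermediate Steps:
l(b) = √(-7 + b) (l(b) = √(b + (19 - 26)) = √(b - 7) = √(-7 + b))
1216/l(-50) - 4470/(-798) = 1216/(√(-7 - 50)) - 4470/(-798) = 1216/(√(-57)) - 4470*(-1/798) = 1216/((I*√57)) + 745/133 = 1216*(-I*√57/57) + 745/133 = -64*I*√57/3 + 745/133 = 745/133 - 64*I*√57/3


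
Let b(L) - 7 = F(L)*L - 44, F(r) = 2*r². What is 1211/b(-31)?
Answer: -173/8517 ≈ -0.020312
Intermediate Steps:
b(L) = -37 + 2*L³ (b(L) = 7 + ((2*L²)*L - 44) = 7 + (2*L³ - 44) = 7 + (-44 + 2*L³) = -37 + 2*L³)
1211/b(-31) = 1211/(-37 + 2*(-31)³) = 1211/(-37 + 2*(-29791)) = 1211/(-37 - 59582) = 1211/(-59619) = 1211*(-1/59619) = -173/8517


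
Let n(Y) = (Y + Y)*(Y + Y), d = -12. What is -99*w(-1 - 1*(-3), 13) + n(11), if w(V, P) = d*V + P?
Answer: 1573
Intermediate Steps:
w(V, P) = P - 12*V (w(V, P) = -12*V + P = P - 12*V)
n(Y) = 4*Y² (n(Y) = (2*Y)*(2*Y) = 4*Y²)
-99*w(-1 - 1*(-3), 13) + n(11) = -99*(13 - 12*(-1 - 1*(-3))) + 4*11² = -99*(13 - 12*(-1 + 3)) + 4*121 = -99*(13 - 12*2) + 484 = -99*(13 - 24) + 484 = -99*(-11) + 484 = 1089 + 484 = 1573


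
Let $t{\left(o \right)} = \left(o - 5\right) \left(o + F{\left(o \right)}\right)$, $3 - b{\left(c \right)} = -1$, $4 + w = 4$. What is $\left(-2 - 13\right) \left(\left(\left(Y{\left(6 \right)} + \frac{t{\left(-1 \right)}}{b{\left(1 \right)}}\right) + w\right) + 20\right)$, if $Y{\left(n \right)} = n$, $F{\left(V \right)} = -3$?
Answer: $-480$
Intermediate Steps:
$w = 0$ ($w = -4 + 4 = 0$)
$b{\left(c \right)} = 4$ ($b{\left(c \right)} = 3 - -1 = 3 + 1 = 4$)
$t{\left(o \right)} = \left(-5 + o\right) \left(-3 + o\right)$ ($t{\left(o \right)} = \left(o - 5\right) \left(o - 3\right) = \left(-5 + o\right) \left(-3 + o\right)$)
$\left(-2 - 13\right) \left(\left(\left(Y{\left(6 \right)} + \frac{t{\left(-1 \right)}}{b{\left(1 \right)}}\right) + w\right) + 20\right) = \left(-2 - 13\right) \left(\left(\left(6 + \frac{15 + \left(-1\right)^{2} - -8}{4}\right) + 0\right) + 20\right) = \left(-2 - 13\right) \left(\left(\left(6 + \left(15 + 1 + 8\right) \frac{1}{4}\right) + 0\right) + 20\right) = - 15 \left(\left(\left(6 + 24 \cdot \frac{1}{4}\right) + 0\right) + 20\right) = - 15 \left(\left(\left(6 + 6\right) + 0\right) + 20\right) = - 15 \left(\left(12 + 0\right) + 20\right) = - 15 \left(12 + 20\right) = \left(-15\right) 32 = -480$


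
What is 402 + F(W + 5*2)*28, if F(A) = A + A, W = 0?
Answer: 962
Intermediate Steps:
F(A) = 2*A
402 + F(W + 5*2)*28 = 402 + (2*(0 + 5*2))*28 = 402 + (2*(0 + 10))*28 = 402 + (2*10)*28 = 402 + 20*28 = 402 + 560 = 962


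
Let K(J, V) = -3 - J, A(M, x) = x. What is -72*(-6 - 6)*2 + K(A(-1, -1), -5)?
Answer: 1726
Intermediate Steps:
-72*(-6 - 6)*2 + K(A(-1, -1), -5) = -72*(-6 - 6)*2 + (-3 - 1*(-1)) = -(-864)*2 + (-3 + 1) = -72*(-24) - 2 = 1728 - 2 = 1726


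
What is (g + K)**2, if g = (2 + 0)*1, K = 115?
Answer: 13689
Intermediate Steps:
g = 2 (g = 2*1 = 2)
(g + K)**2 = (2 + 115)**2 = 117**2 = 13689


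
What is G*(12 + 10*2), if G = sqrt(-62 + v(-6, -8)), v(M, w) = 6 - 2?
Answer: 32*I*sqrt(58) ≈ 243.7*I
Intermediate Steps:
v(M, w) = 4
G = I*sqrt(58) (G = sqrt(-62 + 4) = sqrt(-58) = I*sqrt(58) ≈ 7.6158*I)
G*(12 + 10*2) = (I*sqrt(58))*(12 + 10*2) = (I*sqrt(58))*(12 + 20) = (I*sqrt(58))*32 = 32*I*sqrt(58)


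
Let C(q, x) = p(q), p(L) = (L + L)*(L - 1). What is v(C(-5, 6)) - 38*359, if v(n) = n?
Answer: -13582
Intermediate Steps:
p(L) = 2*L*(-1 + L) (p(L) = (2*L)*(-1 + L) = 2*L*(-1 + L))
C(q, x) = 2*q*(-1 + q)
v(C(-5, 6)) - 38*359 = 2*(-5)*(-1 - 5) - 38*359 = 2*(-5)*(-6) - 13642 = 60 - 13642 = -13582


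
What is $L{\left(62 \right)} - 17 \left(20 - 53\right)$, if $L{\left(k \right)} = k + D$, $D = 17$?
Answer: $640$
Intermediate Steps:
$L{\left(k \right)} = 17 + k$ ($L{\left(k \right)} = k + 17 = 17 + k$)
$L{\left(62 \right)} - 17 \left(20 - 53\right) = \left(17 + 62\right) - 17 \left(20 - 53\right) = 79 - 17 \left(-33\right) = 79 - -561 = 79 + 561 = 640$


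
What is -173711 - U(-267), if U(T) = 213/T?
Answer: -15460208/89 ≈ -1.7371e+5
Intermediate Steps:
-173711 - U(-267) = -173711 - 213/(-267) = -173711 - 213*(-1)/267 = -173711 - 1*(-71/89) = -173711 + 71/89 = -15460208/89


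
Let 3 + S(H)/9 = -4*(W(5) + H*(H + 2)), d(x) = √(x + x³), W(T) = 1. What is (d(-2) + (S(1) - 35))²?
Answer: (206 - I*√10)² ≈ 42426.0 - 1302.9*I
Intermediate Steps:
S(H) = -63 - 36*H*(2 + H) (S(H) = -27 + 9*(-4*(1 + H*(H + 2))) = -27 + 9*(-4*(1 + H*(2 + H))) = -27 + 9*(-4 - 4*H*(2 + H)) = -27 + (-36 - 36*H*(2 + H)) = -63 - 36*H*(2 + H))
(d(-2) + (S(1) - 35))² = (√(-2 + (-2)³) + ((-63 - 72*1 - 36*1²) - 35))² = (√(-2 - 8) + ((-63 - 72 - 36*1) - 35))² = (√(-10) + ((-63 - 72 - 36) - 35))² = (I*√10 + (-171 - 35))² = (I*√10 - 206)² = (-206 + I*√10)²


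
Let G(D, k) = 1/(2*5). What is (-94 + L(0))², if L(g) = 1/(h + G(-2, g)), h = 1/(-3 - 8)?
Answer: 256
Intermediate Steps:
G(D, k) = ⅒ (G(D, k) = 1/10 = ⅒)
h = -1/11 (h = 1/(-11) = -1/11 ≈ -0.090909)
L(g) = 110 (L(g) = 1/(-1/11 + ⅒) = 1/(1/110) = 110)
(-94 + L(0))² = (-94 + 110)² = 16² = 256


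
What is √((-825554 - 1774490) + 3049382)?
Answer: √449338 ≈ 670.33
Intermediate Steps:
√((-825554 - 1774490) + 3049382) = √(-2600044 + 3049382) = √449338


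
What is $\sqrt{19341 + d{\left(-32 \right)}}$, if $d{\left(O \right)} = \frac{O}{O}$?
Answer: $\sqrt{19342} \approx 139.08$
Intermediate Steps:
$d{\left(O \right)} = 1$
$\sqrt{19341 + d{\left(-32 \right)}} = \sqrt{19341 + 1} = \sqrt{19342}$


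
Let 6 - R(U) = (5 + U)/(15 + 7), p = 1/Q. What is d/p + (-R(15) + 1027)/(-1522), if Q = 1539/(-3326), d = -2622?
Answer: 33760450935/27841946 ≈ 1212.6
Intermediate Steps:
Q = -1539/3326 (Q = 1539*(-1/3326) = -1539/3326 ≈ -0.46272)
p = -3326/1539 (p = 1/(-1539/3326) = -3326/1539 ≈ -2.1611)
R(U) = 127/22 - U/22 (R(U) = 6 - (5 + U)/(15 + 7) = 6 - (5 + U)/22 = 6 - (5/22 + U/22) = 6 + (-5/22 - U/22) = 127/22 - U/22)
d/p + (-R(15) + 1027)/(-1522) = -2622/(-3326/1539) + (-(127/22 - 1/22*15) + 1027)/(-1522) = -2622*(-1539/3326) + (-(127/22 - 15/22) + 1027)*(-1/1522) = 2017629/1663 + (-1*56/11 + 1027)*(-1/1522) = 2017629/1663 + (-56/11 + 1027)*(-1/1522) = 2017629/1663 + (11241/11)*(-1/1522) = 2017629/1663 - 11241/16742 = 33760450935/27841946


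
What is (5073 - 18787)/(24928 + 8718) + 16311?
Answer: 274393096/16823 ≈ 16311.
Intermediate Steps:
(5073 - 18787)/(24928 + 8718) + 16311 = -13714/33646 + 16311 = -13714*1/33646 + 16311 = -6857/16823 + 16311 = 274393096/16823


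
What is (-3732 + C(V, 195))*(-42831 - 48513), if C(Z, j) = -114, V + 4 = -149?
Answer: 351309024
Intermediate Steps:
V = -153 (V = -4 - 149 = -153)
(-3732 + C(V, 195))*(-42831 - 48513) = (-3732 - 114)*(-42831 - 48513) = -3846*(-91344) = 351309024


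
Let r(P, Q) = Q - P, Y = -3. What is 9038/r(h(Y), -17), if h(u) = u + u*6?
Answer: 4519/2 ≈ 2259.5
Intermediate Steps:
h(u) = 7*u (h(u) = u + 6*u = 7*u)
9038/r(h(Y), -17) = 9038/(-17 - 7*(-3)) = 9038/(-17 - 1*(-21)) = 9038/(-17 + 21) = 9038/4 = 9038*(¼) = 4519/2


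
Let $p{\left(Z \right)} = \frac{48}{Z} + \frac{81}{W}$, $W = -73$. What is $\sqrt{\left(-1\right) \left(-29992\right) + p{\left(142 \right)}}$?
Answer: $\frac{\sqrt{805669035271}}{5183} \approx 173.18$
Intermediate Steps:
$p{\left(Z \right)} = - \frac{81}{73} + \frac{48}{Z}$ ($p{\left(Z \right)} = \frac{48}{Z} + \frac{81}{-73} = \frac{48}{Z} + 81 \left(- \frac{1}{73}\right) = \frac{48}{Z} - \frac{81}{73} = - \frac{81}{73} + \frac{48}{Z}$)
$\sqrt{\left(-1\right) \left(-29992\right) + p{\left(142 \right)}} = \sqrt{\left(-1\right) \left(-29992\right) - \left(\frac{81}{73} - \frac{48}{142}\right)} = \sqrt{29992 + \left(- \frac{81}{73} + 48 \cdot \frac{1}{142}\right)} = \sqrt{29992 + \left(- \frac{81}{73} + \frac{24}{71}\right)} = \sqrt{29992 - \frac{3999}{5183}} = \sqrt{\frac{155444537}{5183}} = \frac{\sqrt{805669035271}}{5183}$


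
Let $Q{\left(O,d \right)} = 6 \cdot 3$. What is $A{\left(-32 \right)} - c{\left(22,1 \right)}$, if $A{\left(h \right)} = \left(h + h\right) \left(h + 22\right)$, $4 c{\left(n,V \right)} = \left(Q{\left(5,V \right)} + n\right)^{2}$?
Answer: $240$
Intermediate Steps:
$Q{\left(O,d \right)} = 18$
$c{\left(n,V \right)} = \frac{\left(18 + n\right)^{2}}{4}$
$A{\left(h \right)} = 2 h \left(22 + h\right)$
$A{\left(-32 \right)} - c{\left(22,1 \right)} = 2 \left(-32\right) \left(22 - 32\right) - \frac{\left(18 + 22\right)^{2}}{4} = 2 \left(-32\right) \left(-10\right) - \frac{40^{2}}{4} = 640 - \frac{1}{4} \cdot 1600 = 640 - 400 = 240$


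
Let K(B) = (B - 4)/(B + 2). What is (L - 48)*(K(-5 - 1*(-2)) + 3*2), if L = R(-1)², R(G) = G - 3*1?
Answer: -416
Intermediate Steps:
R(G) = -3 + G (R(G) = G - 3 = -3 + G)
K(B) = (-4 + B)/(2 + B)
L = 16 (L = (-3 - 1)² = (-4)² = 16)
(L - 48)*(K(-5 - 1*(-2)) + 3*2) = (16 - 48)*((-4 + (-5 - 1*(-2)))/(2 + (-5 - 1*(-2))) + 3*2) = -32*((-4 + (-5 + 2))/(2 + (-5 + 2)) + 6) = -32*((-4 - 3)/(2 - 3) + 6) = -32*(-7/(-1) + 6) = -32*(-1*(-7) + 6) = -32*(7 + 6) = -32*13 = -416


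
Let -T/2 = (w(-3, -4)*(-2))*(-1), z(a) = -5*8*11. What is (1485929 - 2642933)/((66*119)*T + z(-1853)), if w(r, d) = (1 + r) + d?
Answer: -289251/47014 ≈ -6.1524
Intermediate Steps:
z(a) = -440 (z(a) = -40*11 = -440)
w(r, d) = 1 + d + r
T = 24 (T = -2*(1 - 4 - 3)*(-2)*(-1) = -2*(-6*(-2))*(-1) = -24*(-1) = -2*(-12) = 24)
(1485929 - 2642933)/((66*119)*T + z(-1853)) = (1485929 - 2642933)/((66*119)*24 - 440) = -1157004/(7854*24 - 440) = -1157004/(188496 - 440) = -1157004/188056 = -1157004*1/188056 = -289251/47014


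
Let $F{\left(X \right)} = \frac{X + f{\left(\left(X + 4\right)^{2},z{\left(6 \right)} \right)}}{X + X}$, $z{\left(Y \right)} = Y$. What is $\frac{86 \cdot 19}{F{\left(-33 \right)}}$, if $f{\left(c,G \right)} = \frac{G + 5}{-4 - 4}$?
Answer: $\frac{78432}{25} \approx 3137.3$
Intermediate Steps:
$f{\left(c,G \right)} = - \frac{5}{8} - \frac{G}{8}$ ($f{\left(c,G \right)} = \frac{5 + G}{-8} = \left(5 + G\right) \left(- \frac{1}{8}\right) = - \frac{5}{8} - \frac{G}{8}$)
$F{\left(X \right)} = \frac{- \frac{11}{8} + X}{2 X}$ ($F{\left(X \right)} = \frac{X - \frac{11}{8}}{X + X} = \frac{X - \frac{11}{8}}{2 X} = \left(X - \frac{11}{8}\right) \frac{1}{2 X} = \left(- \frac{11}{8} + X\right) \frac{1}{2 X} = \frac{- \frac{11}{8} + X}{2 X}$)
$\frac{86 \cdot 19}{F{\left(-33 \right)}} = \frac{86 \cdot 19}{\frac{1}{16} \frac{1}{-33} \left(-11 + 8 \left(-33\right)\right)} = \frac{1634}{\frac{1}{16} \left(- \frac{1}{33}\right) \left(-11 - 264\right)} = \frac{1634}{\frac{1}{16} \left(- \frac{1}{33}\right) \left(-275\right)} = \frac{1634}{\frac{25}{48}} = 1634 \cdot \frac{48}{25} = \frac{78432}{25}$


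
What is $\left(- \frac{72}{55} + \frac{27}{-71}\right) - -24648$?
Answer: $\frac{96243843}{3905} \approx 24646.0$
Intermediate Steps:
$\left(- \frac{72}{55} + \frac{27}{-71}\right) - -24648 = \left(\left(-72\right) \frac{1}{55} + 27 \left(- \frac{1}{71}\right)\right) + 24648 = \left(- \frac{72}{55} - \frac{27}{71}\right) + 24648 = - \frac{6597}{3905} + 24648 = \frac{96243843}{3905}$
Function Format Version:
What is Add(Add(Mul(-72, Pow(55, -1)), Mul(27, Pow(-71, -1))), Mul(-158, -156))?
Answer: Rational(96243843, 3905) ≈ 24646.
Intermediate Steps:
Add(Add(Mul(-72, Pow(55, -1)), Mul(27, Pow(-71, -1))), Mul(-158, -156)) = Add(Add(Mul(-72, Rational(1, 55)), Mul(27, Rational(-1, 71))), 24648) = Add(Add(Rational(-72, 55), Rational(-27, 71)), 24648) = Add(Rational(-6597, 3905), 24648) = Rational(96243843, 3905)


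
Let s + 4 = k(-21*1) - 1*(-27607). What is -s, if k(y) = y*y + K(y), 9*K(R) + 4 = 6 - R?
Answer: -252419/9 ≈ -28047.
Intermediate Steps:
K(R) = 2/9 - R/9 (K(R) = -4/9 + (6 - R)/9 = -4/9 + (⅔ - R/9) = 2/9 - R/9)
k(y) = 2/9 + y² - y/9 (k(y) = y*y + (2/9 - y/9) = y² + (2/9 - y/9) = 2/9 + y² - y/9)
s = 252419/9 (s = -4 + ((2/9 + (-21*1)² - (-7)/3) - 1*(-27607)) = -4 + ((2/9 + (-21)² - ⅑*(-21)) + 27607) = -4 + ((2/9 + 441 + 7/3) + 27607) = -4 + (3992/9 + 27607) = -4 + 252455/9 = 252419/9 ≈ 28047.)
-s = -1*252419/9 = -252419/9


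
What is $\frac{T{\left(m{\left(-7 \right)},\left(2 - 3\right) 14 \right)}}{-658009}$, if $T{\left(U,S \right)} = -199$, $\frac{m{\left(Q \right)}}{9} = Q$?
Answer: $\frac{199}{658009} \approx 0.00030243$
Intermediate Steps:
$m{\left(Q \right)} = 9 Q$
$\frac{T{\left(m{\left(-7 \right)},\left(2 - 3\right) 14 \right)}}{-658009} = - \frac{199}{-658009} = \left(-199\right) \left(- \frac{1}{658009}\right) = \frac{199}{658009}$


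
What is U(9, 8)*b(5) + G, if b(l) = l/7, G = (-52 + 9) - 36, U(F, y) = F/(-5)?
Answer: -562/7 ≈ -80.286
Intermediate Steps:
U(F, y) = -F/5 (U(F, y) = F*(-1/5) = -F/5)
G = -79 (G = -43 - 36 = -79)
b(l) = l/7 (b(l) = l*(1/7) = l/7)
U(9, 8)*b(5) + G = (-1/5*9)*((1/7)*5) - 79 = -9/5*5/7 - 79 = -9/7 - 79 = -562/7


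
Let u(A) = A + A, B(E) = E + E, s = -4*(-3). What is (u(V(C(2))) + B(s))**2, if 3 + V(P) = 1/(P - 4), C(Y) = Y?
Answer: 289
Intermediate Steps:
s = 12
B(E) = 2*E
V(P) = -3 + 1/(-4 + P) (V(P) = -3 + 1/(P - 4) = -3 + 1/(-4 + P))
u(A) = 2*A
(u(V(C(2))) + B(s))**2 = (2*((13 - 3*2)/(-4 + 2)) + 2*12)**2 = (2*((13 - 6)/(-2)) + 24)**2 = (2*(-1/2*7) + 24)**2 = (2*(-7/2) + 24)**2 = (-7 + 24)**2 = 17**2 = 289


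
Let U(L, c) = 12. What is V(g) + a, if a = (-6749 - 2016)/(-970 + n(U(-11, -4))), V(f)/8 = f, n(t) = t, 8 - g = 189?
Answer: -1378419/958 ≈ -1438.9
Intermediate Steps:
g = -181 (g = 8 - 1*189 = 8 - 189 = -181)
V(f) = 8*f
a = 8765/958 (a = (-6749 - 2016)/(-970 + 12) = -8765/(-958) = -8765*(-1/958) = 8765/958 ≈ 9.1493)
V(g) + a = 8*(-181) + 8765/958 = -1448 + 8765/958 = -1378419/958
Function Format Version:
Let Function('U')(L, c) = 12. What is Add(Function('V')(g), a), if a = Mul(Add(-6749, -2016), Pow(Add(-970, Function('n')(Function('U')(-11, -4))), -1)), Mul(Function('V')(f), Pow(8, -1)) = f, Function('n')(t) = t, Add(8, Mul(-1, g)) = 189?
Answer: Rational(-1378419, 958) ≈ -1438.9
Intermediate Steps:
g = -181 (g = Add(8, Mul(-1, 189)) = Add(8, -189) = -181)
Function('V')(f) = Mul(8, f)
a = Rational(8765, 958) (a = Mul(Add(-6749, -2016), Pow(Add(-970, 12), -1)) = Mul(-8765, Pow(-958, -1)) = Mul(-8765, Rational(-1, 958)) = Rational(8765, 958) ≈ 9.1493)
Add(Function('V')(g), a) = Add(Mul(8, -181), Rational(8765, 958)) = Add(-1448, Rational(8765, 958)) = Rational(-1378419, 958)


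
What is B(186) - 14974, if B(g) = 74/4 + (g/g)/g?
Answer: -1390861/93 ≈ -14956.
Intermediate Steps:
B(g) = 37/2 + 1/g (B(g) = 74*(¼) + 1/g = 37/2 + 1/g)
B(186) - 14974 = (37/2 + 1/186) - 14974 = 1721/93 - 14974 = -1390861/93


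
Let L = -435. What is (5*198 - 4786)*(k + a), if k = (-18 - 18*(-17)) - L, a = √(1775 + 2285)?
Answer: -2744508 - 7592*√1015 ≈ -2.9864e+6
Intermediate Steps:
a = 2*√1015 (a = √4060 = 2*√1015 ≈ 63.718)
k = 723 (k = (-18 - 18*(-17)) - 1*(-435) = (-18 + 306) + 435 = 288 + 435 = 723)
(5*198 - 4786)*(k + a) = (5*198 - 4786)*(723 + 2*√1015) = (990 - 4786)*(723 + 2*√1015) = -3796*(723 + 2*√1015) = -2744508 - 7592*√1015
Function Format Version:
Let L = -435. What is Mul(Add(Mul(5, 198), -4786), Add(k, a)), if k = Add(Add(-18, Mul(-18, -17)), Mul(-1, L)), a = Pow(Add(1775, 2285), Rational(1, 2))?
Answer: Add(-2744508, Mul(-7592, Pow(1015, Rational(1, 2)))) ≈ -2.9864e+6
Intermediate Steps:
a = Mul(2, Pow(1015, Rational(1, 2))) (a = Pow(4060, Rational(1, 2)) = Mul(2, Pow(1015, Rational(1, 2))) ≈ 63.718)
k = 723 (k = Add(Add(-18, Mul(-18, -17)), Mul(-1, -435)) = Add(Add(-18, 306), 435) = Add(288, 435) = 723)
Mul(Add(Mul(5, 198), -4786), Add(k, a)) = Mul(Add(Mul(5, 198), -4786), Add(723, Mul(2, Pow(1015, Rational(1, 2))))) = Mul(Add(990, -4786), Add(723, Mul(2, Pow(1015, Rational(1, 2))))) = Mul(-3796, Add(723, Mul(2, Pow(1015, Rational(1, 2))))) = Add(-2744508, Mul(-7592, Pow(1015, Rational(1, 2))))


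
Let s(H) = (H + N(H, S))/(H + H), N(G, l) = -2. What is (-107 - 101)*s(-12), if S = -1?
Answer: -364/3 ≈ -121.33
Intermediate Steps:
s(H) = (-2 + H)/(2*H) (s(H) = (H - 2)/(H + H) = (-2 + H)/((2*H)) = (-2 + H)*(1/(2*H)) = (-2 + H)/(2*H))
(-107 - 101)*s(-12) = (-107 - 101)*((1/2)*(-2 - 12)/(-12)) = -104*(-1)*(-14)/12 = -208*7/12 = -364/3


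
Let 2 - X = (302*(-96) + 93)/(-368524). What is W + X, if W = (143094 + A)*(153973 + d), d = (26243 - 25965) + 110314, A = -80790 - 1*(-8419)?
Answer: 27916559101407/1492 ≈ 1.8711e+10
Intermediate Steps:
A = -72371 (A = -80790 + 8419 = -72371)
d = 110592 (d = 278 + 110314 = 110592)
W = 18710830495 (W = (143094 - 72371)*(153973 + 110592) = 70723*264565 = 18710830495)
X = 2867/1492 (X = 2 - (302*(-96) + 93)/(-368524) = 2 - (-28992 + 93)*(-1)/368524 = 2 - (-28899)*(-1)/368524 = 2 - 1*117/1492 = 2 - 117/1492 = 2867/1492 ≈ 1.9216)
W + X = 18710830495 + 2867/1492 = 27916559101407/1492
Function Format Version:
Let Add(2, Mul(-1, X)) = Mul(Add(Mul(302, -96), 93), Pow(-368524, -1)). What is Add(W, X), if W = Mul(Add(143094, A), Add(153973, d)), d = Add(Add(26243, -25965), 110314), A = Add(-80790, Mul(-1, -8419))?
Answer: Rational(27916559101407, 1492) ≈ 1.8711e+10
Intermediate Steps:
A = -72371 (A = Add(-80790, 8419) = -72371)
d = 110592 (d = Add(278, 110314) = 110592)
W = 18710830495 (W = Mul(Add(143094, -72371), Add(153973, 110592)) = Mul(70723, 264565) = 18710830495)
X = Rational(2867, 1492) (X = Add(2, Mul(-1, Mul(Add(Mul(302, -96), 93), Pow(-368524, -1)))) = Add(2, Mul(-1, Mul(Add(-28992, 93), Rational(-1, 368524)))) = Add(2, Mul(-1, Mul(-28899, Rational(-1, 368524)))) = Add(2, Mul(-1, Rational(117, 1492))) = Add(2, Rational(-117, 1492)) = Rational(2867, 1492) ≈ 1.9216)
Add(W, X) = Add(18710830495, Rational(2867, 1492)) = Rational(27916559101407, 1492)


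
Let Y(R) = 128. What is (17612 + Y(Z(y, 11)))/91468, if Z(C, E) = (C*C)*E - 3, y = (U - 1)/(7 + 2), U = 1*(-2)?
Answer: 4435/22867 ≈ 0.19395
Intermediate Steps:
U = -2
y = -1/3 (y = (-2 - 1)/(7 + 2) = -3/9 = -3*1/9 = -1/3 ≈ -0.33333)
Z(C, E) = -3 + E*C**2 (Z(C, E) = C**2*E - 3 = E*C**2 - 3 = -3 + E*C**2)
(17612 + Y(Z(y, 11)))/91468 = (17612 + 128)/91468 = 17740*(1/91468) = 4435/22867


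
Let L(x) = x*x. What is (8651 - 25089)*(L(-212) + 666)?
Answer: -749737180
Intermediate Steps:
L(x) = x**2
(8651 - 25089)*(L(-212) + 666) = (8651 - 25089)*((-212)**2 + 666) = -16438*(44944 + 666) = -16438*45610 = -749737180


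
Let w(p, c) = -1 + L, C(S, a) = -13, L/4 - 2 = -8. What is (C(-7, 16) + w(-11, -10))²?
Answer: 1444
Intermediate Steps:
L = -24 (L = 8 + 4*(-8) = 8 - 32 = -24)
w(p, c) = -25 (w(p, c) = -1 - 24 = -25)
(C(-7, 16) + w(-11, -10))² = (-13 - 25)² = (-38)² = 1444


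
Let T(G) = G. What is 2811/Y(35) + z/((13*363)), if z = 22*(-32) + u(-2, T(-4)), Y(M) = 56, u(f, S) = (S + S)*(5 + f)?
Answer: 1017257/20328 ≈ 50.042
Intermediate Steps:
u(f, S) = 2*S*(5 + f) (u(f, S) = (2*S)*(5 + f) = 2*S*(5 + f))
z = -728 (z = 22*(-32) + 2*(-4)*(5 - 2) = -704 + 2*(-4)*3 = -704 - 24 = -728)
2811/Y(35) + z/((13*363)) = 2811/56 - 728/(13*363) = 2811*(1/56) - 728/4719 = 2811/56 - 728*1/4719 = 2811/56 - 56/363 = 1017257/20328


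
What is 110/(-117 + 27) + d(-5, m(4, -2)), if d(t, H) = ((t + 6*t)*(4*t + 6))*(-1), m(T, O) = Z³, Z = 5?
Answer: -4421/9 ≈ -491.22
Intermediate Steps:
m(T, O) = 125 (m(T, O) = 5³ = 125)
d(t, H) = -7*t*(6 + 4*t) (d(t, H) = ((7*t)*(6 + 4*t))*(-1) = (7*t*(6 + 4*t))*(-1) = -7*t*(6 + 4*t))
110/(-117 + 27) + d(-5, m(4, -2)) = 110/(-117 + 27) - 14*(-5)*(3 + 2*(-5)) = 110/(-90) - 14*(-5)*(3 - 10) = 110*(-1/90) - 14*(-5)*(-7) = -11/9 - 490 = -4421/9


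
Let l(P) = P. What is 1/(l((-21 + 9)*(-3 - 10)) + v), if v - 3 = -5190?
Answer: -1/5031 ≈ -0.00019877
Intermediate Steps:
v = -5187 (v = 3 - 5190 = -5187)
1/(l((-21 + 9)*(-3 - 10)) + v) = 1/((-21 + 9)*(-3 - 10) - 5187) = 1/(-12*(-13) - 5187) = 1/(156 - 5187) = 1/(-5031) = -1/5031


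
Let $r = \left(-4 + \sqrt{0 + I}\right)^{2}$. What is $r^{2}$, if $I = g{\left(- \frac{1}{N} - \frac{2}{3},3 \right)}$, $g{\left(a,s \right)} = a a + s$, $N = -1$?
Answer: $\frac{45712}{81} - \frac{5504 \sqrt{7}}{27} \approx 25.004$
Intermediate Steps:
$g{\left(a,s \right)} = s + a^{2}$ ($g{\left(a,s \right)} = a^{2} + s = s + a^{2}$)
$I = \frac{28}{9}$ ($I = 3 + \left(- \frac{1}{-1} - \frac{2}{3}\right)^{2} = 3 + \left(\left(-1\right) \left(-1\right) - \frac{2}{3}\right)^{2} = 3 + \left(1 - \frac{2}{3}\right)^{2} = 3 + \left(\frac{1}{3}\right)^{2} = 3 + \frac{1}{9} = \frac{28}{9} \approx 3.1111$)
$r = \left(-4 + \frac{2 \sqrt{7}}{3}\right)^{2}$ ($r = \left(-4 + \sqrt{0 + \frac{28}{9}}\right)^{2} = \left(-4 + \sqrt{\frac{28}{9}}\right)^{2} = \left(-4 + \frac{2 \sqrt{7}}{3}\right)^{2} \approx 5.0004$)
$r^{2} = \left(\frac{172}{9} - \frac{16 \sqrt{7}}{3}\right)^{2}$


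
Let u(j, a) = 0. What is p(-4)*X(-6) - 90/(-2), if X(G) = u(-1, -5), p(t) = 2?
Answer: 45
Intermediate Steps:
X(G) = 0
p(-4)*X(-6) - 90/(-2) = 2*0 - 90/(-2) = 0 - 90*(-½) = 0 + 45 = 45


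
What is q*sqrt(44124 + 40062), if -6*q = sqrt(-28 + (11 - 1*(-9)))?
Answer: -2*I*sqrt(4677) ≈ -136.78*I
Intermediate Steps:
q = -I*sqrt(2)/3 (q = -sqrt(-28 + (11 - 1*(-9)))/6 = -sqrt(-28 + (11 + 9))/6 = -sqrt(-28 + 20)/6 = -I*sqrt(2)/3 ≈ -0.4714*I)
q*sqrt(44124 + 40062) = (-I*sqrt(2)/3)*sqrt(44124 + 40062) = (-I*sqrt(2)/3)*sqrt(84186) = (-I*sqrt(2)/3)*(3*sqrt(9354)) = -2*I*sqrt(4677)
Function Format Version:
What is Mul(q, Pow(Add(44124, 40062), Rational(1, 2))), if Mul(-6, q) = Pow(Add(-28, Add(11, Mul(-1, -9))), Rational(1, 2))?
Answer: Mul(-2, I, Pow(4677, Rational(1, 2))) ≈ Mul(-136.78, I)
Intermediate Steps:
q = Mul(Rational(-1, 3), I, Pow(2, Rational(1, 2))) (q = Mul(Rational(-1, 6), Pow(Add(-28, Add(11, Mul(-1, -9))), Rational(1, 2))) = Mul(Rational(-1, 6), Pow(Add(-28, Add(11, 9)), Rational(1, 2))) = Mul(Rational(-1, 6), Pow(Add(-28, 20), Rational(1, 2))) = Mul(Rational(-1, 6), Pow(-8, Rational(1, 2))) = Mul(Rational(-1, 6), Mul(2, I, Pow(2, Rational(1, 2)))) = Mul(Rational(-1, 3), I, Pow(2, Rational(1, 2))) ≈ Mul(-0.47140, I))
Mul(q, Pow(Add(44124, 40062), Rational(1, 2))) = Mul(Mul(Rational(-1, 3), I, Pow(2, Rational(1, 2))), Pow(Add(44124, 40062), Rational(1, 2))) = Mul(Mul(Rational(-1, 3), I, Pow(2, Rational(1, 2))), Pow(84186, Rational(1, 2))) = Mul(Mul(Rational(-1, 3), I, Pow(2, Rational(1, 2))), Mul(3, Pow(9354, Rational(1, 2)))) = Mul(-2, I, Pow(4677, Rational(1, 2)))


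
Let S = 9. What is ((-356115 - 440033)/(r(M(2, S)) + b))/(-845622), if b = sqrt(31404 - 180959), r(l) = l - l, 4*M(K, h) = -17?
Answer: -398074*I*sqrt(149555)/63233499105 ≈ -0.0024345*I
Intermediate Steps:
M(K, h) = -17/4 (M(K, h) = (1/4)*(-17) = -17/4)
r(l) = 0
b = I*sqrt(149555) (b = sqrt(-149555) = I*sqrt(149555) ≈ 386.72*I)
((-356115 - 440033)/(r(M(2, S)) + b))/(-845622) = ((-356115 - 440033)/(0 + I*sqrt(149555)))/(-845622) = -796148*(-I*sqrt(149555)/149555)*(-1/845622) = -(-796148)*I*sqrt(149555)/149555*(-1/845622) = (796148*I*sqrt(149555)/149555)*(-1/845622) = -398074*I*sqrt(149555)/63233499105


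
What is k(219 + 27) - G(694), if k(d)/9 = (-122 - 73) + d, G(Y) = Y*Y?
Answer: -481177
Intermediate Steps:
G(Y) = Y²
k(d) = -1755 + 9*d (k(d) = 9*((-122 - 73) + d) = 9*(-195 + d) = -1755 + 9*d)
k(219 + 27) - G(694) = (-1755 + 9*(219 + 27)) - 1*694² = (-1755 + 9*246) - 1*481636 = (-1755 + 2214) - 481636 = 459 - 481636 = -481177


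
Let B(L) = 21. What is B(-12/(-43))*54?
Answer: 1134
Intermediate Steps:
B(-12/(-43))*54 = 21*54 = 1134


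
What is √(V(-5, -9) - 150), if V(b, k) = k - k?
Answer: 5*I*√6 ≈ 12.247*I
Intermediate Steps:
V(b, k) = 0
√(V(-5, -9) - 150) = √(0 - 150) = √(-150) = 5*I*√6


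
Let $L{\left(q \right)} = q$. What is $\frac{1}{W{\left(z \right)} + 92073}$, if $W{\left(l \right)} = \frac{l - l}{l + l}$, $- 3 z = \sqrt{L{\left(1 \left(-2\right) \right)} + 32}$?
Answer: $\frac{1}{92073} \approx 1.0861 \cdot 10^{-5}$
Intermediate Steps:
$z = - \frac{\sqrt{30}}{3}$ ($z = - \frac{\sqrt{1 \left(-2\right) + 32}}{3} = - \frac{\sqrt{-2 + 32}}{3} = - \frac{\sqrt{30}}{3} \approx -1.8257$)
$W{\left(l \right)} = 0$ ($W{\left(l \right)} = \frac{0}{2 l} = 0 \frac{1}{2 l} = 0$)
$\frac{1}{W{\left(z \right)} + 92073} = \frac{1}{0 + 92073} = \frac{1}{92073}$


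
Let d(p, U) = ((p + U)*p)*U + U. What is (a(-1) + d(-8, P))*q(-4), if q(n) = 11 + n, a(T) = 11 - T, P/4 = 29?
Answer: -700672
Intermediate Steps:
P = 116 (P = 4*29 = 116)
d(p, U) = U + U*p*(U + p) (d(p, U) = ((U + p)*p)*U + U = (p*(U + p))*U + U = U*p*(U + p) + U = U + U*p*(U + p))
(a(-1) + d(-8, P))*q(-4) = ((11 - 1*(-1)) + 116*(1 + (-8)² + 116*(-8)))*(11 - 4) = ((11 + 1) + 116*(1 + 64 - 928))*7 = (12 + 116*(-863))*7 = (12 - 100108)*7 = -100096*7 = -700672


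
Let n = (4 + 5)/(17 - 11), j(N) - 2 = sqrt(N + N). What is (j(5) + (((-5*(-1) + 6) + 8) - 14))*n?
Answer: 21/2 + 3*sqrt(10)/2 ≈ 15.243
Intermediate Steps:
j(N) = 2 + sqrt(2)*sqrt(N) (j(N) = 2 + sqrt(N + N) = 2 + sqrt(2*N) = 2 + sqrt(2)*sqrt(N))
n = 3/2 (n = 9/6 = 9*(1/6) = 3/2 ≈ 1.5000)
(j(5) + (((-5*(-1) + 6) + 8) - 14))*n = ((2 + sqrt(2)*sqrt(5)) + (((-5*(-1) + 6) + 8) - 14))*(3/2) = ((2 + sqrt(10)) + (((5 + 6) + 8) - 14))*(3/2) = ((2 + sqrt(10)) + ((11 + 8) - 14))*(3/2) = ((2 + sqrt(10)) + (19 - 14))*(3/2) = ((2 + sqrt(10)) + 5)*(3/2) = (7 + sqrt(10))*(3/2) = 21/2 + 3*sqrt(10)/2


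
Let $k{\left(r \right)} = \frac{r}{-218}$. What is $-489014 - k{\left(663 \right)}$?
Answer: $- \frac{106604389}{218} \approx -4.8901 \cdot 10^{5}$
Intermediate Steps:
$k{\left(r \right)} = - \frac{r}{218}$ ($k{\left(r \right)} = r \left(- \frac{1}{218}\right) = - \frac{r}{218}$)
$-489014 - k{\left(663 \right)} = -489014 - \left(- \frac{1}{218}\right) 663 = -489014 - - \frac{663}{218} = -489014 + \frac{663}{218} = - \frac{106604389}{218}$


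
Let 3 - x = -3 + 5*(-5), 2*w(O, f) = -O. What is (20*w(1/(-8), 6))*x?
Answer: 155/4 ≈ 38.750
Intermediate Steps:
w(O, f) = -O/2 (w(O, f) = (-O)/2 = -O/2)
x = 31 (x = 3 - (-3 + 5*(-5)) = 3 - (-3 - 25) = 3 - 1*(-28) = 3 + 28 = 31)
(20*w(1/(-8), 6))*x = (20*(-1/2/(-8)))*31 = (20*(-1/2*(-1/8)))*31 = (20*(1/16))*31 = (5/4)*31 = 155/4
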